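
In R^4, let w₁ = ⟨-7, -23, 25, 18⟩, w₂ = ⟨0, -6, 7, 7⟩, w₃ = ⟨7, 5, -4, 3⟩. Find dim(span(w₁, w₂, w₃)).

dim = 2

Form the matrix with w₁, w₂, w₃ as columns and reduce.
The echelon form has 2 nonzero rows, so the rank is 2.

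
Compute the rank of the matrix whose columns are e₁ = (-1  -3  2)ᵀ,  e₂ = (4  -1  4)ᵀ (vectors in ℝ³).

rank 2

Apply Gaussian elimination to the matrix whose rows are e₁, e₂.
Exactly 2 pivots survive; hence the rank is 2.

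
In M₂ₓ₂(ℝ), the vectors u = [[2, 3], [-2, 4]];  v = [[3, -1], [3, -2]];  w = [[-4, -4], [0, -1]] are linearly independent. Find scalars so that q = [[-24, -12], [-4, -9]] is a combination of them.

q = -4u - 4v + w

Take coordinate vectors relative to {E₁₁, E₁₂, E₂₁, E₂₂}.
Solve the system with u, v, w as columns and q as the right-hand side.
Back-substitution yields (a₁, a₂, a₃) = (-4, -4, 1).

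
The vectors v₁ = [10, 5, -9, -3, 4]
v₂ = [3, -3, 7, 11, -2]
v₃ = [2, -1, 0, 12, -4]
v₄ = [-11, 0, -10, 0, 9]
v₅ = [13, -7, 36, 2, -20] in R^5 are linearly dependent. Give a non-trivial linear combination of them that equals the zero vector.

Solve the homogeneous system with v₁, v₂, v₃, v₄, v₅ as columns by row-reducing the coefficient matrix.
The free variable yields coefficients (1, -1, 1, 2, 1) (any nonzero multiple also works).

v₁ - v₂ + v₃ + 2v₄ + v₅ = 0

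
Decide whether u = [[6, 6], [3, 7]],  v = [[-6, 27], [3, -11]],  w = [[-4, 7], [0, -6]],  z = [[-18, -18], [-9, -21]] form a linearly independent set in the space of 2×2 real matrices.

Take coordinates with respect to the standard basis {E₁₁, E₁₂, E₂₁, E₂₂}.
One vector is a scalar multiple of another, so the set is dependent.

linearly dependent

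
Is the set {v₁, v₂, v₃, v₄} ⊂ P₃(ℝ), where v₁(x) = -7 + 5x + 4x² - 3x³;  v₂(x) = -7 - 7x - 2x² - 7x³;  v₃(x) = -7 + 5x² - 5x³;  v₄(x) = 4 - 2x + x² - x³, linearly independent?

Take coordinates with respect to the standard basis {1, x, …, x³}.
Form the 4×4 matrix with these as columns; its determinant is -802.
A nonzero determinant means the columns are linearly independent.

linearly independent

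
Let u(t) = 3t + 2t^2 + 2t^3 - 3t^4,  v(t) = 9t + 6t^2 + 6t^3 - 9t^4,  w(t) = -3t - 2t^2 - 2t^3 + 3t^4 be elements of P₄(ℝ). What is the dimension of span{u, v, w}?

1

Represent each element by its coordinate vector in ℝ⁵.
Put the 5×3 matrix [u|v|w] into echelon form.
Exactly 1 pivot survives; hence the rank is 1.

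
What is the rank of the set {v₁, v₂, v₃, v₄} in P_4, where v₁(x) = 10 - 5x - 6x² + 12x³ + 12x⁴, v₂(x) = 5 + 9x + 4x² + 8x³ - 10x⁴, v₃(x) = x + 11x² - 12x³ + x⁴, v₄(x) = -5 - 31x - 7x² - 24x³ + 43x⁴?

3

Pass to coordinate vectors with respect to the basis {1, x, …, x⁴}.
Row-reduce the 4×5 matrix with these as rows.
Reduction leaves 3 leading entries, giving rank 3.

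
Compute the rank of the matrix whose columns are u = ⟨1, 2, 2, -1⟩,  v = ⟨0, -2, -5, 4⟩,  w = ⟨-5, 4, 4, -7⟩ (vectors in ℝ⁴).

Form the matrix with u, v, w as columns and reduce.
The echelon form has 3 nonzero rows, so the rank is 3.

3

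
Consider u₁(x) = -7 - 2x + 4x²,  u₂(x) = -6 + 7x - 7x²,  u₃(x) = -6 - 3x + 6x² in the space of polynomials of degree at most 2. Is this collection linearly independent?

linearly independent

Write each element as a coordinate vector in ℝ³ using {1, x, x²}.
Form the 3×3 matrix with these as columns; its determinant is -63.
A nonzero determinant means the columns are linearly independent.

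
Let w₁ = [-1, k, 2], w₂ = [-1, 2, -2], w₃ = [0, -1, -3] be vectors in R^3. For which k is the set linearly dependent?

k = 10/3

The vectors are dependent exactly when the determinant of the matrix with rows w₁, w₂, w₃ vanishes.
Expanding, det = 10 - 3*k.
This vanishes exactly when k = 10/3.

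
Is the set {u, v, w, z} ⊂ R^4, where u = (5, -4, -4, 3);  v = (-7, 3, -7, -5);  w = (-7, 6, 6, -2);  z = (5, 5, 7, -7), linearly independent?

Place the vectors as rows of a 4×4 matrix and reduce to echelon form.
The reduction yields 4 nonzero rows, so the rank is 4.
Since rank = 4 (the number of vectors), the set is linearly independent.

linearly independent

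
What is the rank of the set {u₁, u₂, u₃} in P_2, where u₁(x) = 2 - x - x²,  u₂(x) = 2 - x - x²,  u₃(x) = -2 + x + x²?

Represent each element by its coordinate vector in ℝ³.
Row-reduce the 3×3 matrix with these as rows.
Exactly 1 pivot survives; hence the rank is 1.

rank 1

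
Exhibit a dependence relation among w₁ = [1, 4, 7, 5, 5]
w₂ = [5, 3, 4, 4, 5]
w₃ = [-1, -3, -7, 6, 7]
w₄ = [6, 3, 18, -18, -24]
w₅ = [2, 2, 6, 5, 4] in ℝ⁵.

3w₁ + 3w₃ + w₄ - 3w₅ = 0

Solve the homogeneous system with w₁, w₂, w₃, w₄, w₅ as columns by row-reducing the coefficient matrix.
A generator of the null space is (3, 0, 3, 1, -3).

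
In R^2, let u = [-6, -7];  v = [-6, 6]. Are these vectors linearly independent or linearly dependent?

linearly independent

Place the vectors as rows of a 2×2 matrix and reduce to echelon form.
The reduction yields 2 nonzero rows, so the rank is 2.
Since rank = 2 (the number of vectors), the set is linearly independent.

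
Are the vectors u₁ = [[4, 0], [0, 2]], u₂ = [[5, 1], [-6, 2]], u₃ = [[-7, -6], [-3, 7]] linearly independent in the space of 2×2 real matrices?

Write each element as a coordinate vector in ℝ⁴ using {E₁₁, E₁₂, E₂₁, E₂₂}.
Row-reduce the matrix whose columns are u₁, u₂, u₃.
The reduction yields 3 nonzero rows, so the rank is 3.
Since rank = 3 (the number of vectors), the set is linearly independent.

linearly independent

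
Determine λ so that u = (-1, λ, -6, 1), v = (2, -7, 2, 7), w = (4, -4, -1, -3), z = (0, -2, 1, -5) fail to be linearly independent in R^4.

λ = 27/2

The vectors are dependent exactly when the determinant of the matrix with rows u, v, w, z vanishes.
Cofactor expansion gives det = 1134 - 84*λ.
This vanishes exactly when λ = 27/2.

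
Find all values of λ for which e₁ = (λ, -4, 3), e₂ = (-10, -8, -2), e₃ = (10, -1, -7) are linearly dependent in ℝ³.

λ = -35/3

Dependence holds iff the 3×3 matrix [e₁ e₂ e₃] is singular.
Expanding, det = 54*λ + 630.
This vanishes exactly when λ = -35/3.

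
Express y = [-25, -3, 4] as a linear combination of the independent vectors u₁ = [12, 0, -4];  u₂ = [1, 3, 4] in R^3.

Set up the augmented matrix [u₁ | u₂ | y] and row-reduce.
Row-reducing the augmented matrix gives the unique coefficients (α₁, α₂) = (-2, -1).

y = -2u₁ - u₂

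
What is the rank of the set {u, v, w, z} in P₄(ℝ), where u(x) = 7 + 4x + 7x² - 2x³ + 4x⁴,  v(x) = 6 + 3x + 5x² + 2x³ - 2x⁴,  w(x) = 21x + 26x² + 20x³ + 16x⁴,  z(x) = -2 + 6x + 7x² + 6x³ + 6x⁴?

Pass to coordinate vectors with respect to the basis {1, x, …, x⁴}.
Apply Gaussian elimination to the matrix whose rows are u, v, w, z.
There are 3 pivot columns, so rank = 3.

3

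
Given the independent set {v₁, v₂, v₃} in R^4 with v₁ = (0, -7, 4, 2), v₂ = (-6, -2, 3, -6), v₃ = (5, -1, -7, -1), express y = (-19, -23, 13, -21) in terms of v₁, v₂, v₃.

Since v₁, v₂, v₃ are independent, the coefficients expressing y are uniquely determined by a linear system.
Row-reducing the augmented matrix gives the unique coefficients (a₁, a₂, a₃) = (2, 4, 1).

y = 2v₁ + 4v₂ + v₃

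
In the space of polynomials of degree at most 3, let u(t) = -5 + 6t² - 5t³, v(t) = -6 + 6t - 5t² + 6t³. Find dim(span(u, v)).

2

Pass to coordinate vectors with respect to the basis {1, t, …, t³}.
Row-reduce the 2×4 matrix with these as rows.
The echelon form has 2 nonzero rows, so the rank is 2.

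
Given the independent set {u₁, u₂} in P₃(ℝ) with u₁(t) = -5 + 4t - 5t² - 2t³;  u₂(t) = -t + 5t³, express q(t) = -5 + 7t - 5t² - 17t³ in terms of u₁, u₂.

Identify each element with its coordinate vector in ℝ⁴ via {1, t, …, t³}.
Solve the system with u₁, u₂ as columns and q as the right-hand side.
Back-substitution yields (a₁, a₂) = (1, -3).

q = u₁ - 3u₂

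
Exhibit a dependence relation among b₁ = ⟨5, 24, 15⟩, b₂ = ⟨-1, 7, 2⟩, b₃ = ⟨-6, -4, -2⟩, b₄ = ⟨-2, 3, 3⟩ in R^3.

b₁ - b₂ + 2b₃ - 3b₄ = 0

Set up α₁b₁ + … + α₄b₄ = 0 and solve the homogeneous system.
A generator of the null space is (1, -1, 2, -3).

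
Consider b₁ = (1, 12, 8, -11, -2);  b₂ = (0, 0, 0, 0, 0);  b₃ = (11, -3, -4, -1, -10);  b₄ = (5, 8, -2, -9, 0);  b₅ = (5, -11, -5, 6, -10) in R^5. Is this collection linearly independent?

linearly dependent

One of the vectors is the zero vector, so the set is linearly dependent.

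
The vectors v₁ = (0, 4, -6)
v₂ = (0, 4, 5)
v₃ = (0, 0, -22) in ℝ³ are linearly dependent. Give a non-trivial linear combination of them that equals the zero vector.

Set up α₁v₁ + … + α₃v₃ = 0 and solve the homogeneous system.
A generator of the null space is (2, -2, -1).

2v₁ - 2v₂ - v₃ = 0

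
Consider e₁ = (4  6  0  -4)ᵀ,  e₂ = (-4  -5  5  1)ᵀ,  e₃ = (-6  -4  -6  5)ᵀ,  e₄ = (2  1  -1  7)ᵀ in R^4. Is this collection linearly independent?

linearly independent

Form the 4×4 matrix with these as columns; its determinant is -876.
A nonzero determinant means the columns are linearly independent.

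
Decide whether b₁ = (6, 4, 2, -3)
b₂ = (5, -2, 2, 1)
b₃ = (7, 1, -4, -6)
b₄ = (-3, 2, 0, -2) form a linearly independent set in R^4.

linearly independent

The matrix [b₁|b₂|b₃|b₄] has determinant -380.
A nonzero determinant means the columns are linearly independent.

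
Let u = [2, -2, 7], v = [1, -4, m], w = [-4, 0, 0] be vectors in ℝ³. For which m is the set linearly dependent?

The set is linearly dependent precisely when det[u; v; w] = 0.
Cofactor expansion gives det = 8*m - 112.
Setting this to zero gives m = 14.

m = 14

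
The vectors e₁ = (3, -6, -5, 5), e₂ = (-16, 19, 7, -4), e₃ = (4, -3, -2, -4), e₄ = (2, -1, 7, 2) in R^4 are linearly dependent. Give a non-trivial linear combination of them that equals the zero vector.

2e₁ + e₂ + 2e₃ + e₄ = 0

Set up α₁e₁ + … + α₄e₄ = 0 and solve the homogeneous system.
One solution (up to scaling) is (2, 1, 2, 1).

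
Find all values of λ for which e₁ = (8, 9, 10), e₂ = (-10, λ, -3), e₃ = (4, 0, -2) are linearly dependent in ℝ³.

λ = -36/7

Place the vectors as rows of a 3×3 matrix; dependence ⇔ determinant zero.
Expanding, det = -56*λ - 288.
This vanishes exactly when λ = -36/7.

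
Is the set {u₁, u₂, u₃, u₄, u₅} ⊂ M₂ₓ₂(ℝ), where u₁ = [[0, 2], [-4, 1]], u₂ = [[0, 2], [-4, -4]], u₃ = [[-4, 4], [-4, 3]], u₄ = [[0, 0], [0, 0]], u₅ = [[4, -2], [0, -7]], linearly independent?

Write each element as a coordinate vector in ℝ⁴ using {E₁₁, E₁₂, E₂₁, E₂₂}.
There are 5 vectors in a 4-dimensional space, so they cannot be linearly independent.

linearly dependent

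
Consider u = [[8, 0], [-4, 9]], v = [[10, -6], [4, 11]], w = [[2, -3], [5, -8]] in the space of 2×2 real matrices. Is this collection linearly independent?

linearly independent

Take coordinates with respect to the standard basis {E₁₁, E₁₂, E₂₁, E₂₂}.
Place the vectors as rows of a 3×4 matrix and reduce to echelon form.
The reduction yields 3 nonzero rows, so the rank is 3.
Since rank = 3 (the number of vectors), the set is linearly independent.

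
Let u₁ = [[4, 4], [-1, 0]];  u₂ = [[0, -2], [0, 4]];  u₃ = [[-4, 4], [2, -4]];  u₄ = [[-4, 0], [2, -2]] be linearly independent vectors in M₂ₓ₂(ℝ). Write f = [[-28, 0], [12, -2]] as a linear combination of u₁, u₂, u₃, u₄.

Identify each element with its coordinate vector in ℝ⁴ via {E₁₁, E₁₂, E₂₁, E₂₂}.
Write f = α₁u₁ + … + α₄u₄ and equate components.
The system has the unique solution (α₁, …, α₄) = (-2, 4, 4, 1).

f = -2u₁ + 4u₂ + 4u₃ + u₄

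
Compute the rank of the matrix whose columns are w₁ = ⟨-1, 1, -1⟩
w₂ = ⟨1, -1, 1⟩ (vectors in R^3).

Put the 3×2 matrix [w₁|w₂] into echelon form.
Exactly 1 pivot survives; hence the rank is 1.

1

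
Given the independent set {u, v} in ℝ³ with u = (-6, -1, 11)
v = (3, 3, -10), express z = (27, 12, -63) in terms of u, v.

Since u, v are independent, the coefficients expressing z are uniquely determined by a linear system.
Row-reducing the augmented matrix gives the unique coefficients (c₁, c₂) = (-3, 3).

z = -3u + 3v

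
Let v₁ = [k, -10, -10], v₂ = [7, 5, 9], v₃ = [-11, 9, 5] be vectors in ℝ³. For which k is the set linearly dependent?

Place the vectors as rows of a 3×3 matrix; dependence ⇔ determinant zero.
Expanding, det = 160 - 56*k.
Setting this to zero gives k = 20/7.

k = 20/7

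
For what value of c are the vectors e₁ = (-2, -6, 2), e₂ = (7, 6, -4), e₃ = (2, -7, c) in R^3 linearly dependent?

c = 3/5

Dependence holds iff the 3×3 matrix [e₁ e₂ e₃] is singular.
Expanding, det = 30*c - 18.
Setting this to zero gives c = 3/5.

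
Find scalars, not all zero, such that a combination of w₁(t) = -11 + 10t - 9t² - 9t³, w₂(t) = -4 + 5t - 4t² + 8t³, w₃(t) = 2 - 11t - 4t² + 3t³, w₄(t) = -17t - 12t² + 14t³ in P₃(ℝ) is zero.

Take coordinates with respect to {1, t, …, t³}.
Set up α₁w₁ + … + α₄w₄ = 0 and solve the homogeneous system.
A generator of the null space is (0, 1, 2, -1).

w₂ + 2w₃ - w₄ = 0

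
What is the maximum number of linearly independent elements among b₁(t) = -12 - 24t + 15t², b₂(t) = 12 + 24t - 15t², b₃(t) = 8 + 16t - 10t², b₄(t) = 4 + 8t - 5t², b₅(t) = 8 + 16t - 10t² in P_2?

Represent each element by its coordinate vector in ℝ³.
Put the 3×5 matrix [b₁|b₂|b₃|b₄|b₅] into echelon form.
Reduction leaves 1 leading entry, giving rank 1.
(With 5 elements in a 3-dimensional space the rank is at most 3.)

1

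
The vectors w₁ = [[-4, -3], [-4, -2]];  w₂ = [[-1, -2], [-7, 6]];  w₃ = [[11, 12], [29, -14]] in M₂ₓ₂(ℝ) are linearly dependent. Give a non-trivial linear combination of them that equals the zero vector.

Write each element as a vector in ℝ⁴ using {E₁₁, E₁₂, E₂₁, E₂₂}.
Set up α₁w₁ + … + α₃w₃ = 0 and solve the homogeneous system.
The free variable yields coefficients (2, 3, 1) (any nonzero multiple also works).

2w₁ + 3w₂ + w₃ = 0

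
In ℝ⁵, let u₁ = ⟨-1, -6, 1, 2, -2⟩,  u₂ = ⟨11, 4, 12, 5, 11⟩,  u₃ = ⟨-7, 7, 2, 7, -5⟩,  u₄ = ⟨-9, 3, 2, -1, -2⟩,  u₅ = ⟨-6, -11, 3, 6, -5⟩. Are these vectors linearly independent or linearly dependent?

linearly independent

The matrix [u₁|u₂|u₃|u₄|u₅] has determinant -10099.
A nonzero determinant means the columns are linearly independent.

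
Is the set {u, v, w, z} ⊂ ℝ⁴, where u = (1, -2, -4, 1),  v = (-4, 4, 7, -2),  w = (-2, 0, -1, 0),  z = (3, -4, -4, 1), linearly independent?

linearly dependent

Form the 4×4 matrix with these as columns; its determinant is 0.
A zero determinant means the columns are linearly dependent.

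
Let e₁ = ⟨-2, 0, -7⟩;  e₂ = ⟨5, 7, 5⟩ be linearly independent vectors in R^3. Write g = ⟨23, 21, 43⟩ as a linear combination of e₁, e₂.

Since e₁, e₂ are independent, the coefficients expressing g are uniquely determined by a linear system.
Row-reducing the augmented matrix gives the unique coefficients (a₁, a₂) = (-4, 3).

g = -4e₁ + 3e₂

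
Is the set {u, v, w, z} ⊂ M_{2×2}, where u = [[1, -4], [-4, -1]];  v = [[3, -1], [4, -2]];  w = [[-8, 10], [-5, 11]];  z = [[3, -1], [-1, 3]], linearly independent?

linearly dependent

Take coordinates with respect to the standard basis {E₁₁, E₁₂, E₂₁, E₂₂}.
Form the 4×4 matrix with these as columns; its determinant is 0.
A zero determinant means the columns are linearly dependent.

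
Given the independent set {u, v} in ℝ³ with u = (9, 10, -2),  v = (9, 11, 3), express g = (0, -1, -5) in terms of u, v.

Write g = a₁u + a₂v and equate components.
The system has the unique solution (a₁, a₂) = (1, -1).

g = u - v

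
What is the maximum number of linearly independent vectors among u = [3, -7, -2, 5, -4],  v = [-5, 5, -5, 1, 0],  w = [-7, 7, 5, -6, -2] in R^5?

3

Apply Gaussian elimination to the matrix whose rows are u, v, w.
Reduction leaves 3 leading entries, giving rank 3.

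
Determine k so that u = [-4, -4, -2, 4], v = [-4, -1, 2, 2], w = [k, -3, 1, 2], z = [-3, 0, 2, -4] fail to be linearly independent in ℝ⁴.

k = -25/4

Place the vectors as rows of a 4×4 matrix; dependence ⇔ determinant zero.
The determinant works out to 48*k + 300.
Solving 48*k + 300 = 0 yields k = -25/4.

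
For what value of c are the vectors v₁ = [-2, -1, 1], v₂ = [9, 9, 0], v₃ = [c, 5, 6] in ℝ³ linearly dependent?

c = -1

Place the vectors as rows of a 3×3 matrix; dependence ⇔ determinant zero.
Cofactor expansion gives det = -9*c - 9.
Setting this to zero gives c = -1.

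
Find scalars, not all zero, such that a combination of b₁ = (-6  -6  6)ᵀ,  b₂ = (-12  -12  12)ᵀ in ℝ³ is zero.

Write the vectors as columns of a matrix and find a nonzero vector in its null space.
The free variable yields coefficients (2, -1) (any nonzero multiple also works).

2b₁ - b₂ = 0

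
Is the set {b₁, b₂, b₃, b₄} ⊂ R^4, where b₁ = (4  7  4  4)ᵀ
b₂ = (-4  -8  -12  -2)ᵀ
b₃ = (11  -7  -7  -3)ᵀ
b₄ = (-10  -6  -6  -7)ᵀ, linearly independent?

Place the vectors as rows of a 4×4 matrix and reduce to echelon form.
The reduction yields 4 nonzero rows, so the rank is 4.
Since rank = 4 (the number of vectors), the set is linearly independent.

linearly independent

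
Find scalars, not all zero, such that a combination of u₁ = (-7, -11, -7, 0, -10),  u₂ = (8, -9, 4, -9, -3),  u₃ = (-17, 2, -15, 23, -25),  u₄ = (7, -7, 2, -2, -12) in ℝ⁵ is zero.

Write the vectors as columns of a matrix and find a nonzero vector in its null space.
One solution (up to scaling) is (1, -3, -1, 2).

u₁ - 3u₂ - u₃ + 2u₄ = 0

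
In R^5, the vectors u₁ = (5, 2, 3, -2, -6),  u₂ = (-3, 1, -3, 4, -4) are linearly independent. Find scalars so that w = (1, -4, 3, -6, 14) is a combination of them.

w = -u₁ - 2u₂

Write w = α₁u₁ + α₂u₂ and equate components.
The system has the unique solution (α₁, α₂) = (-1, -2).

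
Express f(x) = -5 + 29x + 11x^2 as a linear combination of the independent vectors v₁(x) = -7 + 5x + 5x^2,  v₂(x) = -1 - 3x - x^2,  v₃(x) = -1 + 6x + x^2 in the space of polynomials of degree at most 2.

Take coordinate vectors relative to {1, x, x^2}.
Solve the system with v₁, v₂, v₃ as columns and f as the right-hand side.
Row-reducing the augmented matrix gives the unique coefficients (α₁, α₂, α₃) = (1, -4, 2).

f = v₁ - 4v₂ + 2v₃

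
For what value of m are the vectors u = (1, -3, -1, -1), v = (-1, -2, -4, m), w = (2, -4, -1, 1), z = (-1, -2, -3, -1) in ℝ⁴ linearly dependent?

The set is linearly dependent precisely when det[u; v; w; z] = 0.
Cofactor expansion gives det = 8 - 3*m.
This vanishes exactly when m = 8/3.

m = 8/3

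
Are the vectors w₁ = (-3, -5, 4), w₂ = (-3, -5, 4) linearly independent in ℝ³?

Place the vectors as rows of a 2×3 matrix and reduce to echelon form.
The reduction yields 1 nonzero row, so the rank is 1.
Since rank 1 < 2, the set is linearly dependent.
Indeed w₁ - w₂ = 0.

linearly dependent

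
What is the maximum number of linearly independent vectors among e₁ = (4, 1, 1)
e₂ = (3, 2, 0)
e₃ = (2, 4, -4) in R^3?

Form the matrix with e₁, e₂, e₃ as columns and reduce.
The echelon form has 3 nonzero rows, so the rank is 3.

3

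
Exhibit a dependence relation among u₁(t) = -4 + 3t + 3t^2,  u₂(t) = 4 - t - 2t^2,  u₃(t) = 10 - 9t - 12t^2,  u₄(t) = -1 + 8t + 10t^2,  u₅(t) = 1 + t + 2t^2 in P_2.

Pass to coordinate vectors relative to the basis {1, t, t^2}.
Solve the homogeneous system with u₁, u₂, u₃, u₄, u₅ as columns by row-reducing the coefficient matrix.
The free variable yields coefficients (2, -5, 3, 2, 0) (any nonzero multiple also works).

2u₁ - 5u₂ + 3u₃ + 2u₄ = 0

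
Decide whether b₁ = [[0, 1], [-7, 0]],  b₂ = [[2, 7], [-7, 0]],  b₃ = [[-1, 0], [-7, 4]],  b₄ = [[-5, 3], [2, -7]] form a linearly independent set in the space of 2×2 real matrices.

linearly independent

Take coordinates with respect to the standard basis {E₁₁, E₁₂, E₂₁, E₂₂}.
The matrix [b₁|b₂|b₃|b₄] has determinant 1220.
A nonzero determinant means the columns are linearly independent.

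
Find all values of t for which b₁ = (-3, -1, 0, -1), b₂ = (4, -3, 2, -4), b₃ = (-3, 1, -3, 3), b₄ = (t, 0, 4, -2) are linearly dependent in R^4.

Place the vectors as rows of a 4×4 matrix; dependence ⇔ determinant zero.
The determinant works out to t - 26.
This vanishes exactly when t = 26.

t = 26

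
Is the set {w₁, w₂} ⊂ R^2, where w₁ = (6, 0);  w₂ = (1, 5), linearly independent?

linearly independent

The matrix [w₁|w₂] has determinant 30.
A nonzero determinant means the columns are linearly independent.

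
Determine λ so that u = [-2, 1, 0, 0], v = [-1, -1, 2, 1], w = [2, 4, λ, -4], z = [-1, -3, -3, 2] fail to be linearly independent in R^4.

Place the vectors as rows of a 4×4 matrix; dependence ⇔ determinant zero.
Cofactor expansion gives det = -λ - 22.
Setting this to zero gives λ = -22.

λ = -22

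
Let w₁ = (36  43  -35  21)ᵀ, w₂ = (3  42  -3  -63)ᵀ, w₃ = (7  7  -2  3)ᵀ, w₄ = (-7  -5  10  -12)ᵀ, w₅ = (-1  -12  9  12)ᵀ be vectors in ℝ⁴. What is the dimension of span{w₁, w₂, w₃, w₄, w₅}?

3

Put the 4×5 matrix [w₁|w₂|w₃|w₄|w₅] into echelon form.
Exactly 3 pivots survive; hence the rank is 3.
(With 5 elements in a 4-dimensional space the rank is at most 4.)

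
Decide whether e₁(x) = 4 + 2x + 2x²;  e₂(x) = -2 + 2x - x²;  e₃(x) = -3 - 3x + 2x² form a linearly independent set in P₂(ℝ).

linearly independent

Take coordinates with respect to the standard basis {1, x, x²}.
Place the vectors as rows of a 3×3 matrix and reduce to echelon form.
The reduction yields 3 nonzero rows, so the rank is 3.
Since rank = 3 (the number of vectors), the set is linearly independent.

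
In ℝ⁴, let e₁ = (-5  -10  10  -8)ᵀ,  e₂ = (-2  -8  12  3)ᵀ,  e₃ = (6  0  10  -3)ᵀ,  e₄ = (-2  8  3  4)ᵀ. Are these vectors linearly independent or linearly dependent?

linearly independent

Form the 4×4 matrix with these as columns; its determinant is 13320.
A nonzero determinant means the columns are linearly independent.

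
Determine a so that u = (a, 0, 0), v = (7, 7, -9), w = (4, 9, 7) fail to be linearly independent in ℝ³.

a = 0

The vectors are dependent exactly when the determinant of the matrix with rows u, v, w vanishes.
The determinant works out to 130*a.
This vanishes exactly when a = 0.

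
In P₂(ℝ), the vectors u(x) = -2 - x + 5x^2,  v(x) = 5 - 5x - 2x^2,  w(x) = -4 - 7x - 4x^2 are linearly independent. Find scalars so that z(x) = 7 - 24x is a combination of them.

z = 2u + 3v + w

Work in coordinates with respect to the standard basis {1, x, x^2}.
Write z = α₁u + … + α₃w and equate components.
Back-substitution yields (α₁, α₂, α₃) = (2, 3, 1).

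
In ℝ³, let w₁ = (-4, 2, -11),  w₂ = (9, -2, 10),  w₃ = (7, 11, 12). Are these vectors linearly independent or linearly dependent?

linearly independent

Place the vectors as rows of a 3×3 matrix and reduce to echelon form.
The reduction yields 3 nonzero rows, so the rank is 3.
Since rank = 3 (the number of vectors), the set is linearly independent.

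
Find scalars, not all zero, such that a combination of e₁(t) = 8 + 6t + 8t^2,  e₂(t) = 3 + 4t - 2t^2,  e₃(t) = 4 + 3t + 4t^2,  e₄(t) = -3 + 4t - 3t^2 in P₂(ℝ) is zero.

Write each element as a vector in ℝ³ using {1, t, t^2}.
Set up α₁e₁ + … + α₄e₄ = 0 and solve the homogeneous system.
The free variable yields coefficients (1, 0, -2, 0) (any nonzero multiple also works).

e₁ - 2e₃ = 0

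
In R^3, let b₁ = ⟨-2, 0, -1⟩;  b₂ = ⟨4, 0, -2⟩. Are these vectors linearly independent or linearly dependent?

Place the vectors as rows of a 2×3 matrix and reduce to echelon form.
The reduction yields 2 nonzero rows, so the rank is 2.
Since rank = 2 (the number of vectors), the set is linearly independent.

linearly independent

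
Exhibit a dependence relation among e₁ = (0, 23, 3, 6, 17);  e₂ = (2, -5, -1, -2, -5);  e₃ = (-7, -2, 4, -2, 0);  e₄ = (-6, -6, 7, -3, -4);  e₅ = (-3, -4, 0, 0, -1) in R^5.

e₁ + 3e₂ + 2e₅ = 0

Solve the homogeneous system with e₁, e₂, e₃, e₄, e₅ as columns by row-reducing the coefficient matrix.
A generator of the null space is (1, 3, 0, 0, 2).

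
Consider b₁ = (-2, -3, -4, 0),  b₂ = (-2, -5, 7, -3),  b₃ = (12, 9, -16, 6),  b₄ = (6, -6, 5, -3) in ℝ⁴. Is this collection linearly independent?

The matrix [b₁|b₂|b₃|b₄] has determinant 0.
A zero determinant means the columns are linearly dependent.
Indeed 3b₂ + b₃ - b₄ = 0.

linearly dependent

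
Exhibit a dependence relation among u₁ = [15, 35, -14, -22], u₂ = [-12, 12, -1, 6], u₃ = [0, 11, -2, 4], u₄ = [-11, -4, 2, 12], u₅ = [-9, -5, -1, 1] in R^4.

Row-reduce the matrix with u₁, u₂, u₃, u₄, u₅ as columns; the null space gives the coefficients.
The free variable yields coefficients (1, 0, -3, 3, -2) (any nonzero multiple also works).

u₁ - 3u₃ + 3u₄ - 2u₅ = 0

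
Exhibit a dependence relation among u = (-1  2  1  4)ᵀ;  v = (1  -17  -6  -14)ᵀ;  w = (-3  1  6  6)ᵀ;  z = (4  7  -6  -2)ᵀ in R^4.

Solve the homogeneous system with u, v, w, z as columns by row-reducing the coefficient matrix.
One solution (up to scaling) is (0, 1, 3, 2).

v + 3w + 2z = 0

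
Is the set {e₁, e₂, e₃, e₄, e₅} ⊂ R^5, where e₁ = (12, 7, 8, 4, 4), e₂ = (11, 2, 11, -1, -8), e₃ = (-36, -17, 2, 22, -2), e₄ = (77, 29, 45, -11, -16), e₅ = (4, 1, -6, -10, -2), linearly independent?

The matrix [e₁|e₂|e₃|e₄|e₅] has determinant 0.
A zero determinant means the columns are linearly dependent.
Indeed 5e₁ + 9e₂ - 2e₃ - 3e₄ = 0.

linearly dependent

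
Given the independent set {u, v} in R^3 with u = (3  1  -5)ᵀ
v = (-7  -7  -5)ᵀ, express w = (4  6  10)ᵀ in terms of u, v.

Write w = c₁u + c₂v and equate components.
Back-substitution yields (c₁, c₂) = (-1, -1).

w = -u - v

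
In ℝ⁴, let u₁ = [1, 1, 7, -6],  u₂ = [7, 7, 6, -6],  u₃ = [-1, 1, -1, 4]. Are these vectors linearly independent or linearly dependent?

Row-reduce the matrix whose columns are u₁, u₂, u₃.
The reduction yields 3 nonzero rows, so the rank is 3.
Since rank = 3 (the number of vectors), the set is linearly independent.

linearly independent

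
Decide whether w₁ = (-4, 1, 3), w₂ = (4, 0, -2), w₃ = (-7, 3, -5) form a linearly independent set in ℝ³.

Place the vectors as rows of a 3×3 matrix and reduce to echelon form.
The reduction yields 3 nonzero rows, so the rank is 3.
Since rank = 3 (the number of vectors), the set is linearly independent.

linearly independent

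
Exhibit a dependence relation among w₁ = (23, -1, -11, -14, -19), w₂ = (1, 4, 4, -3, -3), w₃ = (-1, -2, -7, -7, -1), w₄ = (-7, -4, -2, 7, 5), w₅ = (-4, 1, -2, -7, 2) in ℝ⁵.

w₁ - 3w₃ + 2w₄ + 3w₅ = 0

Write the vectors as columns of a matrix and find a nonzero vector in its null space.
The free variable yields coefficients (1, 0, -3, 2, 3) (any nonzero multiple also works).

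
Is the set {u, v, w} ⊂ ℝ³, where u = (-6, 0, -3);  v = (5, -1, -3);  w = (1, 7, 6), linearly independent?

Form the 3×3 matrix with these as columns; its determinant is -198.
A nonzero determinant means the columns are linearly independent.

linearly independent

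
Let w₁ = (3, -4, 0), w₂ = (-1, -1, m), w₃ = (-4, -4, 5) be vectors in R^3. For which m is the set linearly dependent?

m = 5/4

The set is linearly dependent precisely when det[w₁; w₂; w₃] = 0.
Cofactor expansion gives det = 28*m - 35.
Solving 28*m - 35 = 0 yields m = 5/4.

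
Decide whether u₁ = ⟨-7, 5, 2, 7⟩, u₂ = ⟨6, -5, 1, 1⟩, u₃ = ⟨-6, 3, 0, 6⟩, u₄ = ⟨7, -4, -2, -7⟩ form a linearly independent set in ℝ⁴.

linearly independent

The matrix [u₁|u₂|u₃|u₄] has determinant -84.
A nonzero determinant means the columns are linearly independent.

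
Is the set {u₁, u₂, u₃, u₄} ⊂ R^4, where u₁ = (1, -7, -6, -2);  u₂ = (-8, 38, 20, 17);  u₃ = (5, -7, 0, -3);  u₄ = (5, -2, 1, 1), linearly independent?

Row-reduce the matrix whose columns are u₁, u₂, u₃, u₄.
The reduction yields 3 nonzero rows, so the rank is 3.
Since rank 3 < 4, the set is linearly dependent.
Indeed 3u₁ + u₂ + 3u₃ - 2u₄ = 0.

linearly dependent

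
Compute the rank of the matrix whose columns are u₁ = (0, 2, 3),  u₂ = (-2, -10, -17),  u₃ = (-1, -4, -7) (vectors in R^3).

2

Row-reduce the 3×3 matrix with these as rows.
Reduction leaves 2 leading entries, giving rank 2.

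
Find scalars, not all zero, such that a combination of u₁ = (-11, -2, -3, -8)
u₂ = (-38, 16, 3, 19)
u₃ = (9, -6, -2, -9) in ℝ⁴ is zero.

Set up α₁u₁ + … + α₃u₃ = 0 and solve the homogeneous system.
One solution (up to scaling) is (1, -1, -3).

u₁ - u₂ - 3u₃ = 0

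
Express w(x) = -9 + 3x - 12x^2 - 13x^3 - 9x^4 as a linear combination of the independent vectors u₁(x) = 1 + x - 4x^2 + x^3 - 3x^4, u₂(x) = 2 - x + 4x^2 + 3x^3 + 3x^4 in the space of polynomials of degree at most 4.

Take coordinate vectors relative to {1, x, …, x^4}.
Solve the system with u₁, u₂ as columns and w as the right-hand side.
Back-substitution yields (a₁, a₂) = (-1, -4).

w = -u₁ - 4u₂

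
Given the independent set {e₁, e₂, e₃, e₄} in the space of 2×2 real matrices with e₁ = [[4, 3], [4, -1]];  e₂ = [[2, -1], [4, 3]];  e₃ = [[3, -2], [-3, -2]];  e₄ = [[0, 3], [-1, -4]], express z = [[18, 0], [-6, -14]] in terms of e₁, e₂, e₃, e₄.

z = e₁ + e₂ + 4e₃ + 2e₄

Identify each element with its coordinate vector in ℝ⁴ via {E₁₁, E₁₂, E₂₁, E₂₂}.
Since e₁, e₂, e₃, e₄ are independent, the coefficients expressing z are uniquely determined by a linear system.
Row-reducing the augmented matrix gives the unique coefficients (α₁, …, α₄) = (1, 1, 4, 2).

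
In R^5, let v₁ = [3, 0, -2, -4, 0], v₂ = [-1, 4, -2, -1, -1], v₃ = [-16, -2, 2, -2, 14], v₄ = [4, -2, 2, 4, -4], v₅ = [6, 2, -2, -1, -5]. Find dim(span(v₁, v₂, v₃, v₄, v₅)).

dim = 3

Put the 5×5 matrix [v₁|v₂|v₃|v₄|v₅] into echelon form.
There are 3 pivot columns, so rank = 3.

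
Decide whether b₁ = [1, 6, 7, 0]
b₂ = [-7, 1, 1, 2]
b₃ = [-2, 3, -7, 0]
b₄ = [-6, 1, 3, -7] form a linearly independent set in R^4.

linearly independent

Place the vectors as rows of a 4×4 matrix and reduce to echelon form.
The reduction yields 4 nonzero rows, so the rank is 4.
Since rank = 4 (the number of vectors), the set is linearly independent.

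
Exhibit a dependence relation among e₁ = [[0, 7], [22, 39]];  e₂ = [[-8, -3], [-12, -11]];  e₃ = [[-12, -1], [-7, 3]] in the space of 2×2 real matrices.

Write each element as a vector in ℝ⁴ using {E₁₁, E₁₂, E₂₁, E₂₂}.
Solve the homogeneous system with e₁, e₂, e₃ as columns by row-reducing the coefficient matrix.
The free variable yields coefficients (1, 3, -2) (any nonzero multiple also works).

e₁ + 3e₂ - 2e₃ = 0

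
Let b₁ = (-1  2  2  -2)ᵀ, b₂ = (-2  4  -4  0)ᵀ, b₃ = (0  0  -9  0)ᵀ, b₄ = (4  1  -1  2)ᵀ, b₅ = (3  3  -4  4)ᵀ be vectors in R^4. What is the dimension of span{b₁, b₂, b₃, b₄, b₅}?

Put the 4×5 matrix [b₁|b₂|b₃|b₄|b₅] into echelon form.
There are 4 pivot columns, so rank = 4.
(With 5 elements in a 4-dimensional space the rank is at most 4.)

4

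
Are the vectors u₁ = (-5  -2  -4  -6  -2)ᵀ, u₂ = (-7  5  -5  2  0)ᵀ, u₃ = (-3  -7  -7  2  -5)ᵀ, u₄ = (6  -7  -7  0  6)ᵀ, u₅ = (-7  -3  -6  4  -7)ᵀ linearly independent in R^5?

linearly independent

The matrix [u₁|u₂|u₃|u₄|u₅] has determinant -1968.
A nonzero determinant means the columns are linearly independent.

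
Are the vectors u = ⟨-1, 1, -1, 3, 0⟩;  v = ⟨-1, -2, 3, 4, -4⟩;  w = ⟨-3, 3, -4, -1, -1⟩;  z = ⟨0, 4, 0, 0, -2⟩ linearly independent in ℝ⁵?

Row-reduce the matrix whose columns are u, v, w, z.
The reduction yields 4 nonzero rows, so the rank is 4.
Since rank = 4 (the number of vectors), the set is linearly independent.

linearly independent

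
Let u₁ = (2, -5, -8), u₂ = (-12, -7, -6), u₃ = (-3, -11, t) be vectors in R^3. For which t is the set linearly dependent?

t = -15

Place the vectors as rows of a 3×3 matrix; dependence ⇔ determinant zero.
The determinant works out to -74*t - 1110.
This vanishes exactly when t = -15.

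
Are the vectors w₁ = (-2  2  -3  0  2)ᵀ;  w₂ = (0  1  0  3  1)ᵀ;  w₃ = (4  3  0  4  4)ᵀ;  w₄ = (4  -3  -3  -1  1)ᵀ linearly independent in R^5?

linearly independent

Place the vectors as rows of a 4×5 matrix and reduce to echelon form.
The reduction yields 4 nonzero rows, so the rank is 4.
Since rank = 4 (the number of vectors), the set is linearly independent.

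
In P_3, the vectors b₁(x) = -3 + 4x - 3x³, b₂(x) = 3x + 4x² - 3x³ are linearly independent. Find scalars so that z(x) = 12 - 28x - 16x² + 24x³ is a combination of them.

z = -4b₁ - 4b₂

Work in coordinates with respect to the standard basis {1, x, …, x³}.
Write z = c₁b₁ + c₂b₂ and equate components.
Back-substitution yields (c₁, c₂) = (-4, -4).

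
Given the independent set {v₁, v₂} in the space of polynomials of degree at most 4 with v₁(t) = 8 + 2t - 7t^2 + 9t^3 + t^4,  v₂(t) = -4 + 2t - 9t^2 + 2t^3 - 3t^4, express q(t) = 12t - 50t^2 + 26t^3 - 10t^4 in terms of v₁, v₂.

Work in coordinates with respect to the standard basis {1, t, …, t^4}.
Set up the augmented matrix [v₁ | v₂ | q] and row-reduce.
The system has the unique solution (c₁, c₂) = (2, 4).

q = 2v₁ + 4v₂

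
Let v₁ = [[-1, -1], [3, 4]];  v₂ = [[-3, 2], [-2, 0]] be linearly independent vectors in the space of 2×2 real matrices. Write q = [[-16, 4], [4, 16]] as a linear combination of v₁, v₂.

Identify each element with its coordinate vector in ℝ⁴ via {E₁₁, E₁₂, E₂₁, E₂₂}.
Write q = α₁v₁ + α₂v₂ and equate components.
Row-reducing the augmented matrix gives the unique coefficients (α₁, α₂) = (4, 4).

q = 4v₁ + 4v₂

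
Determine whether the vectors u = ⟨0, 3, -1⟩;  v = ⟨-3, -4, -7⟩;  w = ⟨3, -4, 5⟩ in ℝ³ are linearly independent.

linearly independent

Form the 3×3 matrix with these as columns; its determinant is -42.
A nonzero determinant means the columns are linearly independent.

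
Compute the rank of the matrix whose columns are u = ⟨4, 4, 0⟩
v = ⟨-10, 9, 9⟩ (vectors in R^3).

Put the 3×2 matrix [u|v] into echelon form.
There are 2 pivot columns, so rank = 2.

rank 2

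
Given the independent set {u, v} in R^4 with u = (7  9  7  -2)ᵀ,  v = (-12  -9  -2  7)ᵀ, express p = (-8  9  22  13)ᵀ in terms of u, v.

Write p = α₁u + α₂v and equate components.
Row-reducing the augmented matrix gives the unique coefficients (α₁, α₂) = (4, 3).

p = 4u + 3v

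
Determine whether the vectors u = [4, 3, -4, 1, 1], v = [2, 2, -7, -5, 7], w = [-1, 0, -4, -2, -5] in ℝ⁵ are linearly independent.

linearly independent

Row-reduce the matrix whose columns are u, v, w.
The reduction yields 3 nonzero rows, so the rank is 3.
Since rank = 3 (the number of vectors), the set is linearly independent.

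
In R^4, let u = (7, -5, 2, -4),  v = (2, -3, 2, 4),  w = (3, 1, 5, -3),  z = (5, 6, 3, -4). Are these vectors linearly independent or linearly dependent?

Form the 4×4 matrix with these as columns; its determinant is -1307.
A nonzero determinant means the columns are linearly independent.

linearly independent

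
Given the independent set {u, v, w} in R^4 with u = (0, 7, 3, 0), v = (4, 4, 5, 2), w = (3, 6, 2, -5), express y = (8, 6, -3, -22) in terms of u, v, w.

y = -2u - v + 4w

Since u, v, w are independent, the coefficients expressing y are uniquely determined by a linear system.
Back-substitution yields (α₁, α₂, α₃) = (-2, -1, 4).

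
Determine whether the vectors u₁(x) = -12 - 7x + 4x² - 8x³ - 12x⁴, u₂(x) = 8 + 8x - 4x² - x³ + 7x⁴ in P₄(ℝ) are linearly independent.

Take coordinates with respect to the standard basis {1, x, …, x⁴}.
Row-reduce the matrix whose columns are u₁, u₂.
The reduction yields 2 nonzero rows, so the rank is 2.
Since rank = 2 (the number of vectors), the set is linearly independent.

linearly independent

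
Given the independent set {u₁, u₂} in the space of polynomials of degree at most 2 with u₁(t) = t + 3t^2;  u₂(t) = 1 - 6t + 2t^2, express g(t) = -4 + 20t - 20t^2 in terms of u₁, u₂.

g = -4u₁ - 4u₂

Work in coordinates with respect to the standard basis {1, t, t^2}.
Set up the augmented matrix [u₁ | u₂ | g] and row-reduce.
The system has the unique solution (α₁, α₂) = (-4, -4).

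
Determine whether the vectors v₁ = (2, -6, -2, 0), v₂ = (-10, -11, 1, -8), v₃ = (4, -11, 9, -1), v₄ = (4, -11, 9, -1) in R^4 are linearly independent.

linearly dependent

Two of the vectors are equal, giving an immediate dependence.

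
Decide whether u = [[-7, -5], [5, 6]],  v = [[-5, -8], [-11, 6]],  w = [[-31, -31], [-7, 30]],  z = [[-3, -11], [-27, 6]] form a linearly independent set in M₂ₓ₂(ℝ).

linearly dependent

Write each element as a coordinate vector in ℝ⁴ using {E₁₁, E₁₂, E₂₁, E₂₂}.
Place the vectors as rows of a 4×4 matrix and reduce to echelon form.
The reduction yields 2 nonzero rows, so the rank is 2.
Since rank 2 < 4, the set is linearly dependent.
Indeed 3u + 2v - w = 0.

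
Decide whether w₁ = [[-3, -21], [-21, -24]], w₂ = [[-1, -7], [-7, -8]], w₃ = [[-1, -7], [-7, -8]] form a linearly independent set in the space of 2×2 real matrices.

linearly dependent

Take coordinates with respect to the standard basis {E₁₁, E₁₂, E₂₁, E₂₂}.
Row-reduce the matrix whose columns are w₁, w₂, w₃.
The reduction yields 1 nonzero row, so the rank is 1.
Since rank 1 < 3, the set is linearly dependent.
Indeed w₁ - 3w₂ = 0.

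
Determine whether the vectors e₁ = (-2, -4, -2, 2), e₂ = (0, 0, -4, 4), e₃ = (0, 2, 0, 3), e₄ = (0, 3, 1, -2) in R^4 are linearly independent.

Row-reduce the matrix whose columns are e₁, e₂, e₃, e₄.
The reduction yields 4 nonzero rows, so the rank is 4.
Since rank = 4 (the number of vectors), the set is linearly independent.

linearly independent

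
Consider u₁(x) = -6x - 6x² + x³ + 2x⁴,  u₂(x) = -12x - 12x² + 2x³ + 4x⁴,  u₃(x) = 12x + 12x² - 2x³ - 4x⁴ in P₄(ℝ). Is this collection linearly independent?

Take coordinates with respect to the standard basis {1, x, …, x⁴}.
One vector is a scalar multiple of another, so the set is dependent.

linearly dependent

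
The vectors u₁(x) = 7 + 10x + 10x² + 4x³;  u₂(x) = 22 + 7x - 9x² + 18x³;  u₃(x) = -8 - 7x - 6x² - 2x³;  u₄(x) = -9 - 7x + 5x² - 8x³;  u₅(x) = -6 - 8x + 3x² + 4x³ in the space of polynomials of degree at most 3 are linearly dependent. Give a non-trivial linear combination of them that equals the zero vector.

Take coordinates with respect to {1, x, …, x³}.
Solve the homogeneous system with u₁, u₂, u₃, u₄, u₅ as columns by row-reducing the coefficient matrix.
A generator of the null space is (2, 1, 3, 2, -1).

2u₁ + u₂ + 3u₃ + 2u₄ - u₅ = 0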